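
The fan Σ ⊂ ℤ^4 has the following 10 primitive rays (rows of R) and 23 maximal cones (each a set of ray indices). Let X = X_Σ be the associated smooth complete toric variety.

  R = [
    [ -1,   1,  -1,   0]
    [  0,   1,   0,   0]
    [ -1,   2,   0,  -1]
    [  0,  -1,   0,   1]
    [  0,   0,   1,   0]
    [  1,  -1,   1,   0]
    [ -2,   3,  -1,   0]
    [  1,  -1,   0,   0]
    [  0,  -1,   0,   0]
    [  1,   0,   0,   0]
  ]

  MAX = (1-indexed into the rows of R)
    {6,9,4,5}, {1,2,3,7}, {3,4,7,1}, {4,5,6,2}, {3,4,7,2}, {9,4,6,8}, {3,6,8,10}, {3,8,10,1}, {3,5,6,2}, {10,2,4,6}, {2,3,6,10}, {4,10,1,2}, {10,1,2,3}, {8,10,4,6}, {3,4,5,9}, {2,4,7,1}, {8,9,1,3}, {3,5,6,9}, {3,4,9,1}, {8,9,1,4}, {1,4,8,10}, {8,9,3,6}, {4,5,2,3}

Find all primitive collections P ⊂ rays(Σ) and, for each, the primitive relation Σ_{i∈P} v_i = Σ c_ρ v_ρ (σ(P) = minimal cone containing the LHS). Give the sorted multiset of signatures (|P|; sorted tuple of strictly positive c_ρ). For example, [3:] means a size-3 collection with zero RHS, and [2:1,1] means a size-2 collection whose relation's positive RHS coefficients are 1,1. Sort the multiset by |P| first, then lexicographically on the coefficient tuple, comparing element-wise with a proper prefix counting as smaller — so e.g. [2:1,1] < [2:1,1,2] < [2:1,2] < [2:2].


The 16 primitive collections of Σ (r=10, n=4):

  P = {1,6}:  v_{1} + v_{6} = 0  so sig = [2:]
  P = {2,9}:  v_{2} + v_{9} = 0  so sig = [2:]
  P = {2,8}:  v_{2} + v_{8} = v_{10}  so sig = [2:1]
  P = {5,8}:  v_{5} + v_{8} = v_{6}  so sig = [2:1]
  P = {9,10}:  v_{9} + v_{10} = v_{8}  so sig = [2:1]
  P = {1,5}:  v_{1} + v_{5} = v_{3} + v_{4}  so sig = [2:1,1]
  P = {5,10}:  v_{5} + v_{10} = v_{2} + v_{6}  so sig = [2:1,1]
  P = {7,8}:  v_{7} + v_{8} = v_{1} + v_{2}  so sig = [2:1,1]
  P = {6,7}:  v_{6} + v_{7} = v_{2} + v_{3} + v_{4}  so sig = [2:1,1,1]
  P = {7,9}:  v_{7} + v_{9} = v_{1} + v_{3} + v_{4}  so sig = [2:1,1,1]
  P = {7,10}:  v_{7} + v_{10} = v_{1} + 2·v_{2}  so sig = [2:1,2]
  P = {5,7}:  v_{5} + v_{7} = v_{2} + 2·v_{3} + 2·v_{4}  so sig = [2:1,2,2]
  P = {3,4,8}:  v_{3} + v_{4} + v_{8} = 0  so sig = [3:]
  P = {3,4,6}:  v_{3} + v_{4} + v_{6} = v_{5}  so sig = [3:1]
  P = {3,4,10}:  v_{3} + v_{4} + v_{10} = v_{2}  so sig = [3:1]
  P = {1,2,3,4}:  v_{1} + v_{2} + v_{3} + v_{4} = v_{7}  so sig = [4:1]

Signatures (|P|; sorted positive RHS coefficients), sorted:
    [2:]
    [2:]
    [2:1]
    [2:1]
    [2:1]
    [2:1,1]
    [2:1,1]
    [2:1,1]
    [2:1,1,1]
    [2:1,1,1]
    [2:1,2]
    [2:1,2,2]
    [3:]
    [3:1]
    [3:1]
    [4:1]


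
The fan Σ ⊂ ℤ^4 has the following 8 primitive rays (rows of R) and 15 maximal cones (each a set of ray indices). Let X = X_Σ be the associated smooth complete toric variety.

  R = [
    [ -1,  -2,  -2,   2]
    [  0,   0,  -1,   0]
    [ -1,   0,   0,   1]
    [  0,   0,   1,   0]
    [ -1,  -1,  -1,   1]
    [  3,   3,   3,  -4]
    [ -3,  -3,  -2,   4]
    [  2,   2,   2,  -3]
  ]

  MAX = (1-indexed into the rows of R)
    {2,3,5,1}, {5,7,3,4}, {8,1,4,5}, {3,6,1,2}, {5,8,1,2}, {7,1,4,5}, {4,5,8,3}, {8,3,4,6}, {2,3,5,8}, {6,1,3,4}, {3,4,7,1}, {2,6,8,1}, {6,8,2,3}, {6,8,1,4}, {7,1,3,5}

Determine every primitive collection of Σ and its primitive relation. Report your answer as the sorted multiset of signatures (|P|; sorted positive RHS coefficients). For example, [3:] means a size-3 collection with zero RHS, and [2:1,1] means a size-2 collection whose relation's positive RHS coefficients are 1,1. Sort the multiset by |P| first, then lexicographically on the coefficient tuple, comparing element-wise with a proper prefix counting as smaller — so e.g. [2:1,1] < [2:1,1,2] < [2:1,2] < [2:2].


7 collections generate NE(X_Σ); each relation:

  • {2,4}:  v_{2} + v_{4} = 0  →  sig = [2:]
  • {5,6}:  v_{5} + v_{6} = v_{8}  →  sig = [2:1]
  • {6,7}:  v_{6} + v_{7} = v_{4}  →  sig = [2:1]
  • {7,8}:  v_{7} + v_{8} = v_{4} + v_{5}  →  sig = [2:1,1]
  • {2,7}:  v_{2} + v_{7} = v_{1} + v_{3} + v_{5}  →  sig = [2:1,1,1]
  • {1,3,8}:  v_{1} + v_{3} + v_{8} = 0  →  sig = [3:]
  • {1,3,4,5}:  v_{1} + v_{3} + v_{4} + v_{5} = v_{7}  →  sig = [4:1]

Sorted signature multiset PRS(X):
    [2:]
    [2:1]
    [2:1]
    [2:1,1]
    [2:1,1,1]
    [3:]
    [4:1]


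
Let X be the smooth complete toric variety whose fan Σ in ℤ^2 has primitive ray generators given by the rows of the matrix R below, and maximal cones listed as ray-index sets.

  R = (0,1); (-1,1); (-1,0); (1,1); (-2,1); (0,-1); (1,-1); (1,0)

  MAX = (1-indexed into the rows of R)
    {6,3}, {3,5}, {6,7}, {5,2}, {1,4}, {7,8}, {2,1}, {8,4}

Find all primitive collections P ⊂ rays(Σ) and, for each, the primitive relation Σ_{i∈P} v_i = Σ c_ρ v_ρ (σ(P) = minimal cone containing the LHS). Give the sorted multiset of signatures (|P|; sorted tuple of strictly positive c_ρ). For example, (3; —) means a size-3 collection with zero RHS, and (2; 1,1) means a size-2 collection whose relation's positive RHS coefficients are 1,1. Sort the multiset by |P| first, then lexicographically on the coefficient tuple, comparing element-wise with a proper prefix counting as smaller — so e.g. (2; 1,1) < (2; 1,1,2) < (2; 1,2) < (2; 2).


Δ(Σ) — 8 vertices, 20 min non-faces:

  P = {1,6}:  v_{1} + v_{6} = 0  →  sig = (2; —)
  P = {2,7}:  v_{2} + v_{7} = 0  →  sig = (2; —)
  P = {3,8}:  v_{3} + v_{8} = 0  →  sig = (2; —)
  P = {1,3}:  v_{1} + v_{3} = v_{2}  →  sig = (2; 1)
  P = {1,7}:  v_{1} + v_{7} = v_{8}  →  sig = (2; 1)
  P = {1,8}:  v_{1} + v_{8} = v_{4}  →  sig = (2; 1)
  P = {2,3}:  v_{2} + v_{3} = v_{5}  →  sig = (2; 1)
  P = {2,6}:  v_{2} + v_{6} = v_{3}  →  sig = (2; 1)
  P = {2,8}:  v_{2} + v_{8} = v_{1}  →  sig = (2; 1)
  P = {3,4}:  v_{3} + v_{4} = v_{1}  →  sig = (2; 1)
  P = {3,7}:  v_{3} + v_{7} = v_{6}  →  sig = (2; 1)
  P = {4,6}:  v_{4} + v_{6} = v_{8}  →  sig = (2; 1)
  P = {5,7}:  v_{5} + v_{7} = v_{3}  →  sig = (2; 1)
  P = {5,8}:  v_{5} + v_{8} = v_{2}  →  sig = (2; 1)
  P = {6,8}:  v_{6} + v_{8} = v_{7}  →  sig = (2; 1)
  P = {4,5}:  v_{4} + v_{5} = v_{1} + v_{2}  →  sig = (2; 1,1)
  P = {1,5}:  v_{1} + v_{5} = 2·v_{2}  →  sig = (2; 2)
  P = {2,4}:  v_{2} + v_{4} = 2·v_{1}  →  sig = (2; 2)
  P = {4,7}:  v_{4} + v_{7} = 2·v_{8}  →  sig = (2; 2)
  P = {5,6}:  v_{5} + v_{6} = 2·v_{3}  →  sig = (2; 2)

Hence PRS(X_Σ) =
    |P|=2: 20 collections, coeffs (), (), (), (1), (1), (1), (1), (1), (1), (1), (1), (1), (1), (1), (1), (1,1), (2), (2), (2), (2)


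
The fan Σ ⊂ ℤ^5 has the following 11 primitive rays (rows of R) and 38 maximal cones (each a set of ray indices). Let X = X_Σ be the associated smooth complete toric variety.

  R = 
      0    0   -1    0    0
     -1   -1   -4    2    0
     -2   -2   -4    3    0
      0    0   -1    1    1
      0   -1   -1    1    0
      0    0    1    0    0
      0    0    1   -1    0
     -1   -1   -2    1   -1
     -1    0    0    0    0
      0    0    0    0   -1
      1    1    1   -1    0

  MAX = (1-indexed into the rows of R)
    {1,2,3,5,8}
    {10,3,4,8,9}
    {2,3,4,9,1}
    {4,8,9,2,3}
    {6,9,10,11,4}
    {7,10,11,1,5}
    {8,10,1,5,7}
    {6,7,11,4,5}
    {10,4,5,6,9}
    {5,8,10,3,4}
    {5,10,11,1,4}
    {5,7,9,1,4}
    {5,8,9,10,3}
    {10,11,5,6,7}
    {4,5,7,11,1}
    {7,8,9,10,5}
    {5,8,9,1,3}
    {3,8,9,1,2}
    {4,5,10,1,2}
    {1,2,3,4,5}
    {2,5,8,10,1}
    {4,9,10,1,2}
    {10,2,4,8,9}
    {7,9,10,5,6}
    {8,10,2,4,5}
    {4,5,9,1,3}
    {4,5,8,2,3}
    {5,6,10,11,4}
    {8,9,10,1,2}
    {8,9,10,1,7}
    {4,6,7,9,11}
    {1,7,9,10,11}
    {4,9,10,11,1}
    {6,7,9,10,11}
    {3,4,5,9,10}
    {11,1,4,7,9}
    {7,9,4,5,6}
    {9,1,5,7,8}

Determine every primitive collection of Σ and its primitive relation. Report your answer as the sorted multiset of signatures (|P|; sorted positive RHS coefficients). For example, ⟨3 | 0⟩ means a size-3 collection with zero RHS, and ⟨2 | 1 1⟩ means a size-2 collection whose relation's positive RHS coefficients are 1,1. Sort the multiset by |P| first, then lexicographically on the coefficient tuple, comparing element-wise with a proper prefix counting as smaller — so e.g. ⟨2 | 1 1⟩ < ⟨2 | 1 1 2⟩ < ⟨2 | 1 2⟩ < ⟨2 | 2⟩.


Minimal non-faces — 18 found among 11 rays, 38 max cones:

  • {1,6}:  v_{1} + v_{6} = 0  ⟹  sig = ⟨2 | 0⟩
  • {2,6}:  v_{2} + v_{6} = v_{4} + v_{8}  ⟹  sig = ⟨2 | 1 1⟩
  • {3,11}:  v_{3} + v_{11} = v_{4} + v_{8}  ⟹  sig = ⟨2 | 1 1⟩
  • {8,11}:  v_{8} + v_{11} = v_{1} + v_{10}  ⟹  sig = ⟨2 | 1 1⟩
  • {6,8}:  v_{6} + v_{8} = v_{5} + v_{9} + v_{10}  ⟹  sig = ⟨2 | 1 1 1⟩
  • {2,7}:  v_{2} + v_{7} = 2·v_{1} + v_{5} + v_{9}  ⟹  sig = ⟨2 | 1 1 2⟩
  • {2,11}:  v_{2} + v_{11} = 2·v_{1} + v_{4} + v_{10}  ⟹  sig = ⟨2 | 1 1 2⟩
  • {3,6}:  v_{3} + v_{6} = v_{4} + 2·v_{5} + 2·v_{9} + v_{10}  ⟹  sig = ⟨2 | 1 1 2 2⟩
  • {3,7}:  v_{3} + v_{7} = v_{1} + 2·v_{5} + 2·v_{9}  ⟹  sig = ⟨2 | 1 2 2⟩
  • {4,7,10}:  v_{4} + v_{7} + v_{10} = 0  ⟹  sig = ⟨3 | 0⟩
  • {5,9,11}:  v_{5} + v_{9} + v_{11} = 0  ⟹  sig = ⟨3 | 0⟩
  • {1,4,8}:  v_{1} + v_{4} + v_{8} = v_{2}  ⟹  sig = ⟨3 | 1⟩
  • {2,5,9}:  v_{2} + v_{5} + v_{9} = v_{1} + v_{3}  ⟹  sig = ⟨3 | 1 1⟩
  • {4,7,8}:  v_{4} + v_{7} + v_{8} = v_{1} + v_{5} + v_{9}  ⟹  sig = ⟨3 | 1 1 1⟩
  • {1,3,10}:  v_{1} + v_{3} + v_{10} = v_{4} + 2·v_{8}  ⟹  sig = ⟨3 | 1 2⟩
  • {2,3,10}:  v_{2} + v_{3} + v_{10} = 2·v_{4} + 3·v_{8}  ⟹  sig = ⟨3 | 2 3⟩
  • {1,5,9,10}:  v_{1} + v_{5} + v_{9} + v_{10} = v_{8}  ⟹  sig = ⟨4 | 1⟩
  • {4,5,8,9}:  v_{4} + v_{5} + v_{8} + v_{9} = v_{3}  ⟹  sig = ⟨4 | 1⟩

so the primitive-relation signature multiset is
    ⟨2 | 0⟩
    ⟨2 | 1 1⟩
    ⟨2 | 1 1⟩
    ⟨2 | 1 1⟩
    ⟨2 | 1 1 1⟩
    ⟨2 | 1 1 2⟩
    ⟨2 | 1 1 2⟩
    ⟨2 | 1 1 2 2⟩
    ⟨2 | 1 2 2⟩
    ⟨3 | 0⟩
    ⟨3 | 0⟩
    ⟨3 | 1⟩
    ⟨3 | 1 1⟩
    ⟨3 | 1 1 1⟩
    ⟨3 | 1 2⟩
    ⟨3 | 2 3⟩
    ⟨4 | 1⟩
    ⟨4 | 1⟩


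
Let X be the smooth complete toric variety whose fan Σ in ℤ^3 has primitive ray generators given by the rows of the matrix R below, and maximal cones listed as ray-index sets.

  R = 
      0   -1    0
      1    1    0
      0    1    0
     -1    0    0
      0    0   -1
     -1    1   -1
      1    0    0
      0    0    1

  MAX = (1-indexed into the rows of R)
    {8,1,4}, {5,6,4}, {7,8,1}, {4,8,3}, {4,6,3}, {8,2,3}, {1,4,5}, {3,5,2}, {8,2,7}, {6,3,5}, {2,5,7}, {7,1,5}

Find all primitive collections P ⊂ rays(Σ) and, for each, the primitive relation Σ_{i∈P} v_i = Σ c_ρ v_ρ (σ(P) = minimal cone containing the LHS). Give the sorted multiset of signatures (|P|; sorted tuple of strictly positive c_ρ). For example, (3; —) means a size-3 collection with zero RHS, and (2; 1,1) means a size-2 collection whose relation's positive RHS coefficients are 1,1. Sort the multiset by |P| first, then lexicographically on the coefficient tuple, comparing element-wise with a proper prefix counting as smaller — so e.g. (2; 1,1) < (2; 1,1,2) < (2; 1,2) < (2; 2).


The 11 primitive collections of Σ (r=8, n=3):

  P = {1,3}:  v_{1} + v_{3} = 0  ⇒ sig = (2; —)
  P = {4,7}:  v_{4} + v_{7} = 0  ⇒ sig = (2; —)
  P = {5,8}:  v_{5} + v_{8} = 0  ⇒ sig = (2; —)
  P = {1,2}:  v_{1} + v_{2} = v_{7}  ⇒ sig = (2; 1)
  P = {2,4}:  v_{2} + v_{4} = v_{3}  ⇒ sig = (2; 1)
  P = {3,7}:  v_{3} + v_{7} = v_{2}  ⇒ sig = (2; 1)
  P = {1,6}:  v_{1} + v_{6} = v_{4} + v_{5}  ⇒ sig = (2; 1,1)
  P = {6,7}:  v_{6} + v_{7} = v_{3} + v_{5}  ⇒ sig = (2; 1,1)
  P = {6,8}:  v_{6} + v_{8} = v_{3} + v_{4}  ⇒ sig = (2; 1,1)
  P = {2,6}:  v_{2} + v_{6} = 2·v_{3} + v_{5}  ⇒ sig = (2; 1,2)
  P = {3,4,5}:  v_{3} + v_{4} + v_{5} = v_{6}  ⇒ sig = (3; 1)

so the primitive-relation signature multiset is
{ (2; —) ×3,  (2; 1) ×3,  (2; 1,1) ×3,  (2; 1,2),  (3; 1) }


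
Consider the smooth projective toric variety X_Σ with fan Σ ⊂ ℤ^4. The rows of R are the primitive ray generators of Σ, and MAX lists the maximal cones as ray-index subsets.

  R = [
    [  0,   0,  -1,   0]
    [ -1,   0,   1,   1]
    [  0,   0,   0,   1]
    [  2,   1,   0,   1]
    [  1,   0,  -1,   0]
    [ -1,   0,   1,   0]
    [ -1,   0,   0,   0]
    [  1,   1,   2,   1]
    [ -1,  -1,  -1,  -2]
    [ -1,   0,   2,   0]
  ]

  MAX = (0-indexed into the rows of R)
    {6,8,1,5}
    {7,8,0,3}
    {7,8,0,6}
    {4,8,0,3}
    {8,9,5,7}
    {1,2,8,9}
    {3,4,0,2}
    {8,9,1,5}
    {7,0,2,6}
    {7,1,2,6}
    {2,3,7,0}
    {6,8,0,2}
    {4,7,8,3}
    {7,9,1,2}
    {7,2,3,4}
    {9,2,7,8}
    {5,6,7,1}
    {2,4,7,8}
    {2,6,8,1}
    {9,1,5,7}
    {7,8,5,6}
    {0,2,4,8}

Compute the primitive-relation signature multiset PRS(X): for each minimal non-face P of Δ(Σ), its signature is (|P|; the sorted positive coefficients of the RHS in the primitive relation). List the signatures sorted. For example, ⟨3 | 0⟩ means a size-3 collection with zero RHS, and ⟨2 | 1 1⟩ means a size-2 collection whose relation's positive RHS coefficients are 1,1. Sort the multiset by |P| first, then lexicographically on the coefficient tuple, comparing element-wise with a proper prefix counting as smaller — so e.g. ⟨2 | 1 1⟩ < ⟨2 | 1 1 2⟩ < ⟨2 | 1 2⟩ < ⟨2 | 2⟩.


Minimal non-faces — 18 found among 10 rays, 22 max cones:

  {4,5}:  v_{4} + v_{5} = 0  ⇒ sig = ⟨2 | 0⟩
  {0,5}:  v_{0} + v_{5} = v_{6}  ⇒ sig = ⟨2 | 1⟩
  {0,9}:  v_{0} + v_{9} = v_{5}  ⇒ sig = ⟨2 | 1⟩
  {1,4}:  v_{1} + v_{4} = v_{2}  ⇒ sig = ⟨2 | 1⟩
  {2,5}:  v_{2} + v_{5} = v_{1}  ⇒ sig = ⟨2 | 1⟩
  {3,9}:  v_{3} + v_{9} = v_{7}  ⇒ sig = ⟨2 | 1⟩
  {4,6}:  v_{4} + v_{6} = v_{0}  ⇒ sig = ⟨2 | 1⟩
  {0,1}:  v_{0} + v_{1} = v_{2} + v_{6}  ⇒ sig = ⟨2 | 1 1⟩
  {3,5}:  v_{3} + v_{5} = v_{0} + v_{7}  ⇒ sig = ⟨2 | 1 1⟩
  {1,3}:  v_{1} + v_{3} = v_{0} + v_{2} + v_{7}  ⇒ sig = ⟨2 | 1 1 1⟩
  {4,9}:  v_{4} + v_{9} = v_{2} + v_{7} + v_{8}  ⇒ sig = ⟨2 | 1 1 1⟩
  {3,6}:  v_{3} + v_{6} = 2·v_{0} + v_{7}  ⇒ sig = ⟨2 | 1 2⟩
  {6,9}:  v_{6} + v_{9} = 2·v_{5}  ⇒ sig = ⟨2 | 2⟩
  {0,4,7}:  v_{0} + v_{4} + v_{7} = v_{3}  ⇒ sig = ⟨3 | 1⟩
  {1,7,8}:  v_{1} + v_{7} + v_{8} = v_{9}  ⇒ sig = ⟨3 | 1⟩
  {2,3,8}:  v_{2} + v_{3} + v_{8} = v_{4}  ⇒ sig = ⟨3 | 1⟩
  {0,2,7,8}:  v_{0} + v_{2} + v_{7} + v_{8} = 0  ⇒ sig = ⟨4 | 0⟩
  {2,6,7,8}:  v_{2} + v_{6} + v_{7} + v_{8} = v_{5}  ⇒ sig = ⟨4 | 1⟩

so the primitive-relation signature multiset is
    |P|=2: 13 collections, coeffs (), (1), (1), (1), (1), (1), (1), (1,1), (1,1), (1,1,1), (1,1,1), (1,2), (2)
    |P|=3: 3 collections, coeffs (1), (1), (1)
    |P|=4: 2 collections, coeffs (), (1)


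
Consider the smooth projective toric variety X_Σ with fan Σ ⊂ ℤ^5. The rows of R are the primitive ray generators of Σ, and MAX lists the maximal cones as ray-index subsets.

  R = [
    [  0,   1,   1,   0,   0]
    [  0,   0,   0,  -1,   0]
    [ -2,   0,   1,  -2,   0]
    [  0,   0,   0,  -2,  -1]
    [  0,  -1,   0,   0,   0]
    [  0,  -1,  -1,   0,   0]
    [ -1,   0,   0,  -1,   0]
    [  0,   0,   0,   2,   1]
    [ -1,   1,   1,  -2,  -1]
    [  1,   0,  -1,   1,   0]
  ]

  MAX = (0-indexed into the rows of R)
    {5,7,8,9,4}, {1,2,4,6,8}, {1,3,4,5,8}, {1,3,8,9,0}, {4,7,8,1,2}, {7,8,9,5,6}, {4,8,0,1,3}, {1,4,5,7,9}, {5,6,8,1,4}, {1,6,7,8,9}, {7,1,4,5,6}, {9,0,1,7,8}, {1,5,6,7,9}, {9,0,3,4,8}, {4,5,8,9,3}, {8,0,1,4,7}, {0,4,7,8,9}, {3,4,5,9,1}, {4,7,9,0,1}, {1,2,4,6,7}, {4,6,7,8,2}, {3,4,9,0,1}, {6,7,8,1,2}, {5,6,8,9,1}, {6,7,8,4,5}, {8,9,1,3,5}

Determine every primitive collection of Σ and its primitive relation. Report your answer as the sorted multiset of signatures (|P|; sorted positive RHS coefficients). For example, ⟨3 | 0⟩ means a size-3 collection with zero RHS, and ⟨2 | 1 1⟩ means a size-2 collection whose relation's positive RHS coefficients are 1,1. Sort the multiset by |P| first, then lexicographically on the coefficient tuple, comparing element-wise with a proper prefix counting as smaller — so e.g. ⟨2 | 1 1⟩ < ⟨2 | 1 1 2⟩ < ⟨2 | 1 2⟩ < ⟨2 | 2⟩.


Σ has 12 primitive collections:

  P={0,5}:  v_{0} + v_{5} = 0  →  sig = ⟨2 | 0⟩
  P={3,7}:  v_{3} + v_{7} = 0  →  sig = ⟨2 | 0⟩
  P={2,9}:  v_{2} + v_{9} = v_{6}  →  sig = ⟨2 | 1⟩
  P={0,6}:  v_{0} + v_{6} = v_{1} + v_{7} + v_{8}  →  sig = ⟨2 | 1 1 1⟩
  P={3,6}:  v_{3} + v_{6} = v_{1} + v_{5} + v_{8}  →  sig = ⟨2 | 1 1 1⟩
  P={2,3}:  v_{2} + v_{3} = v_{1} + v_{4} + v_{6} + v_{8}  →  sig = ⟨2 | 1 1 1 1⟩
  P={2,5}:  v_{2} + v_{5} = v_{4} + 2·v_{6}  →  sig = ⟨2 | 1 2⟩
  P={0,2}:  v_{0} + v_{2} = 2·v_{1} + v_{4} + 2·v_{7} + 2·v_{8}  →  sig = ⟨2 | 1 2 2 2⟩
  P={4,6,9}:  v_{4} + v_{6} + v_{9} = v_{5}  →  sig = ⟨3 | 1⟩
  P={1,4,8,9}:  v_{1} + v_{4} + v_{8} + v_{9} = v_{3}  →  sig = ⟨4 | 1⟩
  P={1,5,7,8}:  v_{1} + v_{5} + v_{7} + v_{8} = v_{6}  →  sig = ⟨4 | 1⟩
  P={1,4,6,7,8}:  v_{1} + v_{4} + v_{6} + v_{7} + v_{8} = v_{2}  →  sig = ⟨5 | 1⟩

Hence PRS(X_Σ) =
    |P|=2: 8 collections, coeffs (), (), (1), (1,1,1), (1,1,1), (1,1,1,1), (1,2), (1,2,2,2)
    |P|=3: 1 collection, coeffs (1)
    |P|=4: 2 collections, coeffs (1), (1)
    |P|=5: 1 collection, coeffs (1)


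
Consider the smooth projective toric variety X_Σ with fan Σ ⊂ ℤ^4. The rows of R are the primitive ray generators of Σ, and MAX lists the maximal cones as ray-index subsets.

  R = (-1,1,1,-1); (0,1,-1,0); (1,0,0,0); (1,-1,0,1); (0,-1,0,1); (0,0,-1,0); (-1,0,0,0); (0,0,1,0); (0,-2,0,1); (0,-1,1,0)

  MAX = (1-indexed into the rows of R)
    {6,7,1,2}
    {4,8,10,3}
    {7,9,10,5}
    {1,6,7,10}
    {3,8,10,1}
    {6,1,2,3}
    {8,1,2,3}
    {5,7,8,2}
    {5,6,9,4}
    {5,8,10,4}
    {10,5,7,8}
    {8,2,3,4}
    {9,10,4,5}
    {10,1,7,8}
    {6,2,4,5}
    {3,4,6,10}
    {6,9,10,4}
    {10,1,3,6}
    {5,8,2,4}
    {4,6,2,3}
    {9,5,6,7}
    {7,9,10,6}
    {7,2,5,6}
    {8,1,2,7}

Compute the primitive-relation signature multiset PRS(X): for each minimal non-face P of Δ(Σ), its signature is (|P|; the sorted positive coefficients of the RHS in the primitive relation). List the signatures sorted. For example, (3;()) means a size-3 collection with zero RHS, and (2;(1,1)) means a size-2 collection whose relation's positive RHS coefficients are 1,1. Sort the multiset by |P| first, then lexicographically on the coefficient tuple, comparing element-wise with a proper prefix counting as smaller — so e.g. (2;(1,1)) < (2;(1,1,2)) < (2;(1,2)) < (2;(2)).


Minimal non-faces — 12 found among 10 rays, 24 max cones:

  P={2,10}:  v_{2} + v_{10} = 0  so sig = (2;())
  P={3,7}:  v_{3} + v_{7} = 0  so sig = (2;())
  P={6,8}:  v_{6} + v_{8} = 0  so sig = (2;())
  P={1,4}:  v_{1} + v_{4} = v_{8}  so sig = (2;(1))
  P={3,5}:  v_{3} + v_{5} = v_{4}  so sig = (2;(1))
  P={4,7}:  v_{4} + v_{7} = v_{5}  so sig = (2;(1))
  P={1,5}:  v_{1} + v_{5} = v_{7} + v_{8}  so sig = (2;(1,1))
  P={1,9}:  v_{1} + v_{9} = v_{7} + v_{10}  so sig = (2;(1,1))
  P={2,9}:  v_{2} + v_{9} = v_{5} + v_{6}  so sig = (2;(1,1))
  P={8,9}:  v_{8} + v_{9} = v_{5} + v_{10}  so sig = (2;(1,1))
  P={3,9}:  v_{3} + v_{9} = v_{4} + v_{6} + v_{10}  so sig = (2;(1,1,1))
  P={5,6,10}:  v_{5} + v_{6} + v_{10} = v_{9}  so sig = (3;(1))

Hence PRS(X_Σ) =
    |P|=2: 11 collections, coeffs (), (), (), (1), (1), (1), (1,1), (1,1), (1,1), (1,1), (1,1,1)
    |P|=3: 1 collection, coeffs (1)


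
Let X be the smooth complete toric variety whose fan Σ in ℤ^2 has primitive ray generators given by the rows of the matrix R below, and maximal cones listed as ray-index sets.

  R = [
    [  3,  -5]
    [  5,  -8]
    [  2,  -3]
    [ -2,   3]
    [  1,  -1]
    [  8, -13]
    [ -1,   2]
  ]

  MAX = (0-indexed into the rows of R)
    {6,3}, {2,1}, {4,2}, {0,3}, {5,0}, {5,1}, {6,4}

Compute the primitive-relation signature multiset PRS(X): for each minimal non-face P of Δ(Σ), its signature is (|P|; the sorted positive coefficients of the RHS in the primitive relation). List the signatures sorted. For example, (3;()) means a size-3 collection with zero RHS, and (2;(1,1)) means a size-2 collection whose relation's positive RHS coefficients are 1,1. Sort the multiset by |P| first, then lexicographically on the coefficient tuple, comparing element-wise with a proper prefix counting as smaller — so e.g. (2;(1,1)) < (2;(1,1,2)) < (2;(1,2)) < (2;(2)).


14 collections generate NE(X_Σ); each relation:

  {2,3}:  v_{2} + v_{3} = 0  ⇒ sig = (2;())
  {0,1}:  v_{0} + v_{1} = v_{5}  ⇒ sig = (2;(1))
  {0,2}:  v_{0} + v_{2} = v_{1}  ⇒ sig = (2;(1))
  {0,6}:  v_{0} + v_{6} = v_{2}  ⇒ sig = (2;(1))
  {1,3}:  v_{1} + v_{3} = v_{0}  ⇒ sig = (2;(1))
  {2,6}:  v_{2} + v_{6} = v_{4}  ⇒ sig = (2;(1))
  {3,4}:  v_{3} + v_{4} = v_{6}  ⇒ sig = (2;(1))
  {5,6}:  v_{5} + v_{6} = v_{1} + v_{2}  ⇒ sig = (2;(1,1))
  {4,5}:  v_{4} + v_{5} = v_{1} + 2·v_{2}  ⇒ sig = (2;(1,2))
  {0,4}:  v_{0} + v_{4} = 2·v_{2}  ⇒ sig = (2;(2))
  {1,6}:  v_{1} + v_{6} = 2·v_{2}  ⇒ sig = (2;(2))
  {2,5}:  v_{2} + v_{5} = 2·v_{1}  ⇒ sig = (2;(2))
  {3,5}:  v_{3} + v_{5} = 2·v_{0}  ⇒ sig = (2;(2))
  {1,4}:  v_{1} + v_{4} = 3·v_{2}  ⇒ sig = (2;(3))

Signatures (|P|; sorted positive RHS coefficients), sorted:
    (2;())
    (2;(1))
    (2;(1))
    (2;(1))
    (2;(1))
    (2;(1))
    (2;(1))
    (2;(1,1))
    (2;(1,2))
    (2;(2))
    (2;(2))
    (2;(2))
    (2;(2))
    (2;(3))


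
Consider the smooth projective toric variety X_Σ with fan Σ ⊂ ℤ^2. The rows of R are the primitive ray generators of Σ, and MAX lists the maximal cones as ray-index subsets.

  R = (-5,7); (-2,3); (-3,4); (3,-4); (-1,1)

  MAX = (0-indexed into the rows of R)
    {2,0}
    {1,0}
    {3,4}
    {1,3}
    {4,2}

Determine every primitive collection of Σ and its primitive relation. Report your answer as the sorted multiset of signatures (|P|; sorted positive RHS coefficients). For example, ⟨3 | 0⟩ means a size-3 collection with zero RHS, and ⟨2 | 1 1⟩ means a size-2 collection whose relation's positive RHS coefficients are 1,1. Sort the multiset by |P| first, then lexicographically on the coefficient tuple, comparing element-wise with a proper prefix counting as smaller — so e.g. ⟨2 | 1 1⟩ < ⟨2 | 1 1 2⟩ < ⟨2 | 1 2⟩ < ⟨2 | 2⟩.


Primitive collections (5):

  • {2,3}:  v_{2} + v_{3} = 0  so sig = ⟨2 | 0⟩
  • {0,3}:  v_{0} + v_{3} = v_{1}  so sig = ⟨2 | 1⟩
  • {1,2}:  v_{1} + v_{2} = v_{0}  so sig = ⟨2 | 1⟩
  • {1,4}:  v_{1} + v_{4} = v_{2}  so sig = ⟨2 | 1⟩
  • {0,4}:  v_{0} + v_{4} = 2·v_{2}  so sig = ⟨2 | 2⟩

Signatures (|P|; sorted positive RHS coefficients), sorted:
{ ⟨2 | 0⟩,  ⟨2 | 1⟩ ×3,  ⟨2 | 2⟩ }


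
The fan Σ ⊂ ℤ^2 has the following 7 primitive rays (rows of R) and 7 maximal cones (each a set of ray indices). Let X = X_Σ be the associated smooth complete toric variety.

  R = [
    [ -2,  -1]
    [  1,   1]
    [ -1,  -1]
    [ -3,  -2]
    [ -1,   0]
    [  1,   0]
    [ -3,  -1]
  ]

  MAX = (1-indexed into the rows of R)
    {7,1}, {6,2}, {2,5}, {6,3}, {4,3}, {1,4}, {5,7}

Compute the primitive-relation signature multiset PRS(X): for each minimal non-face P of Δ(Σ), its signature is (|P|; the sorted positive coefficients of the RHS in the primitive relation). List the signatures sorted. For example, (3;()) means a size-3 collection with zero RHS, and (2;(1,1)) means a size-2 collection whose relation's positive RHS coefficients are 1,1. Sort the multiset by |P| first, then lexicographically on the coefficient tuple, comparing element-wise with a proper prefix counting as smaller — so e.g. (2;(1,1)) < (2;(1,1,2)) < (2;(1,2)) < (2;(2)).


Primitive collections (14):

  {2,3}:  v_{2} + v_{3} = 0  →  sig = (2;())
  {5,6}:  v_{5} + v_{6} = 0  →  sig = (2;())
  {1,2}:  v_{1} + v_{2} = v_{5}  →  sig = (2;(1))
  {1,3}:  v_{1} + v_{3} = v_{4}  →  sig = (2;(1))
  {1,5}:  v_{1} + v_{5} = v_{7}  →  sig = (2;(1))
  {1,6}:  v_{1} + v_{6} = v_{3}  →  sig = (2;(1))
  {2,4}:  v_{2} + v_{4} = v_{1}  →  sig = (2;(1))
  {3,5}:  v_{3} + v_{5} = v_{1}  →  sig = (2;(1))
  {6,7}:  v_{6} + v_{7} = v_{1}  →  sig = (2;(1))
  {2,7}:  v_{2} + v_{7} = 2·v_{5}  →  sig = (2;(2))
  {3,7}:  v_{3} + v_{7} = 2·v_{1}  →  sig = (2;(2))
  {4,5}:  v_{4} + v_{5} = 2·v_{1}  →  sig = (2;(2))
  {4,6}:  v_{4} + v_{6} = 2·v_{3}  →  sig = (2;(2))
  {4,7}:  v_{4} + v_{7} = 3·v_{1}  →  sig = (2;(3))

Signatures (|P|; sorted positive RHS coefficients), sorted:
    (2;())
    (2;())
    (2;(1))
    (2;(1))
    (2;(1))
    (2;(1))
    (2;(1))
    (2;(1))
    (2;(1))
    (2;(2))
    (2;(2))
    (2;(2))
    (2;(2))
    (2;(3))


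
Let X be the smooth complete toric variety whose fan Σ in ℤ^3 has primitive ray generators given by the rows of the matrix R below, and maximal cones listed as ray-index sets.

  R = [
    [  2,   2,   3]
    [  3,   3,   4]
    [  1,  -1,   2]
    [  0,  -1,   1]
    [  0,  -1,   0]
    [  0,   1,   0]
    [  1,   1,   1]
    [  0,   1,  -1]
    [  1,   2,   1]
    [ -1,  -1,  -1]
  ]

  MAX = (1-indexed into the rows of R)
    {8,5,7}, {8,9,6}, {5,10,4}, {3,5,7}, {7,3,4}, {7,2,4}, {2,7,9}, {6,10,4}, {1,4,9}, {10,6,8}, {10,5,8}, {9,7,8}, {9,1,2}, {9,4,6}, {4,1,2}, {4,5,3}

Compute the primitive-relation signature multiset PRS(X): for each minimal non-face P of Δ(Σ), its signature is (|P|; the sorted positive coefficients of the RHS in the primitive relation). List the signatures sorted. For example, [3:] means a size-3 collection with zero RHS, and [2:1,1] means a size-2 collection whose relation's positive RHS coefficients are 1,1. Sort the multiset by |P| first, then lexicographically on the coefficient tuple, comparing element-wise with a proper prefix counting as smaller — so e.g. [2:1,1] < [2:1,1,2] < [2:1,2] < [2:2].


Primitive collections (24):

  P = {4,8}:  v_{4} + v_{8} = 0  ⟹  sig = [2:]
  P = {5,6}:  v_{5} + v_{6} = 0  ⟹  sig = [2:]
  P = {7,10}:  v_{7} + v_{10} = 0  ⟹  sig = [2:]
  P = {1,7}:  v_{1} + v_{7} = v_{2}  ⟹  sig = [2:1]
  P = {2,10}:  v_{2} + v_{10} = v_{1}  ⟹  sig = [2:1]
  P = {5,9}:  v_{5} + v_{9} = v_{7}  ⟹  sig = [2:1]
  P = {6,7}:  v_{6} + v_{7} = v_{9}  ⟹  sig = [2:1]
  P = {9,10}:  v_{9} + v_{10} = v_{6}  ⟹  sig = [2:1]
  P = {1,8}:  v_{1} + v_{8} = v_{7} + v_{9}  ⟹  sig = [2:1,1]
  P = {1,10}:  v_{1} + v_{10} = v_{4} + v_{9}  ⟹  sig = [2:1,1]
  P = {2,6}:  v_{2} + v_{6} = v_{1} + v_{9}  ⟹  sig = [2:1,1]
  P = {3,6}:  v_{3} + v_{6} = v_{4} + v_{7}  ⟹  sig = [2:1,1]
  P = {3,8}:  v_{3} + v_{8} = v_{5} + v_{7}  ⟹  sig = [2:1,1]
  P = {3,10}:  v_{3} + v_{10} = v_{4} + v_{5}  ⟹  sig = [2:1,1]
  P = {1,5}:  v_{1} + v_{5} = v_{4} + 2·v_{7}  ⟹  sig = [2:1,2]
  P = {1,6}:  v_{1} + v_{6} = v_{4} + 2·v_{9}  ⟹  sig = [2:1,2]
  P = {2,8}:  v_{2} + v_{8} = 2·v_{7} + v_{9}  ⟹  sig = [2:1,2]
  P = {3,9}:  v_{3} + v_{9} = v_{4} + 2·v_{7}  ⟹  sig = [2:1,2]
  P = {2,5}:  v_{2} + v_{5} = v_{4} + 3·v_{7}  ⟹  sig = [2:1,3]
  P = {1,3}:  v_{1} + v_{3} = 2·v_{4} + 3·v_{7}  ⟹  sig = [2:2,3]
  P = {2,3}:  v_{2} + v_{3} = 2·v_{4} + 4·v_{7}  ⟹  sig = [2:2,4]
  P = {4,5,7}:  v_{4} + v_{5} + v_{7} = v_{3}  ⟹  sig = [3:1]
  P = {4,7,9}:  v_{4} + v_{7} + v_{9} = v_{1}  ⟹  sig = [3:1]
  P = {2,4,9}:  v_{2} + v_{4} + v_{9} = 2·v_{1}  ⟹  sig = [3:2]

Sorted signature multiset PRS(X):
{ [2:] ×3,  [2:1] ×5,  [2:1,1] ×6,  [2:1,2] ×4,  [2:1,3],  [2:2,3],  [2:2,4],  [3:1] ×2,  [3:2] }


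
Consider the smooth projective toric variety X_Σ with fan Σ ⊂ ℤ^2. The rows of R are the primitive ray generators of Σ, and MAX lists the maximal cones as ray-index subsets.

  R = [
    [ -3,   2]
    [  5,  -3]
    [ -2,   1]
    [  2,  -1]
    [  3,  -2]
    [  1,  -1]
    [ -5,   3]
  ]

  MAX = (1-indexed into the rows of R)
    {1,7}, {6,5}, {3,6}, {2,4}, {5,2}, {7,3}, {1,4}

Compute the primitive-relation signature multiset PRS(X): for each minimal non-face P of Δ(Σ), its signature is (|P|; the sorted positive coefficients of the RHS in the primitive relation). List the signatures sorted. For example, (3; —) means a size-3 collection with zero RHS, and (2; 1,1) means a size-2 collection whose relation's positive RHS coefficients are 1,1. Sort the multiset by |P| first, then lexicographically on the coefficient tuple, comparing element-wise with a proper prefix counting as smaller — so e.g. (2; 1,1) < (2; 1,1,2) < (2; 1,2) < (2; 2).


Δ(Σ) — 7 vertices, 14 min non-faces:

  P={1,5}:  v_{1} + v_{5} = 0 — sig = (2; —)
  P={2,7}:  v_{2} + v_{7} = 0 — sig = (2; —)
  P={3,4}:  v_{3} + v_{4} = 0 — sig = (2; —)
  P={1,2}:  v_{1} + v_{2} = v_{4} — sig = (2; 1)
  P={1,3}:  v_{1} + v_{3} = v_{7} — sig = (2; 1)
  P={1,6}:  v_{1} + v_{6} = v_{3} — sig = (2; 1)
  P={2,3}:  v_{2} + v_{3} = v_{5} — sig = (2; 1)
  P={3,5}:  v_{3} + v_{5} = v_{6} — sig = (2; 1)
  P={4,5}:  v_{4} + v_{5} = v_{2} — sig = (2; 1)
  P={4,6}:  v_{4} + v_{6} = v_{5} — sig = (2; 1)
  P={4,7}:  v_{4} + v_{7} = v_{1} — sig = (2; 1)
  P={5,7}:  v_{5} + v_{7} = v_{3} — sig = (2; 1)
  P={2,6}:  v_{2} + v_{6} = 2·v_{5} — sig = (2; 2)
  P={6,7}:  v_{6} + v_{7} = 2·v_{3} — sig = (2; 2)

Signatures (|P|; sorted positive RHS coefficients), sorted:
[(2; —), (2; —), (2; —), (2; 1), (2; 1), (2; 1), (2; 1), (2; 1), (2; 1), (2; 1), (2; 1), (2; 1), (2; 2), (2; 2)]


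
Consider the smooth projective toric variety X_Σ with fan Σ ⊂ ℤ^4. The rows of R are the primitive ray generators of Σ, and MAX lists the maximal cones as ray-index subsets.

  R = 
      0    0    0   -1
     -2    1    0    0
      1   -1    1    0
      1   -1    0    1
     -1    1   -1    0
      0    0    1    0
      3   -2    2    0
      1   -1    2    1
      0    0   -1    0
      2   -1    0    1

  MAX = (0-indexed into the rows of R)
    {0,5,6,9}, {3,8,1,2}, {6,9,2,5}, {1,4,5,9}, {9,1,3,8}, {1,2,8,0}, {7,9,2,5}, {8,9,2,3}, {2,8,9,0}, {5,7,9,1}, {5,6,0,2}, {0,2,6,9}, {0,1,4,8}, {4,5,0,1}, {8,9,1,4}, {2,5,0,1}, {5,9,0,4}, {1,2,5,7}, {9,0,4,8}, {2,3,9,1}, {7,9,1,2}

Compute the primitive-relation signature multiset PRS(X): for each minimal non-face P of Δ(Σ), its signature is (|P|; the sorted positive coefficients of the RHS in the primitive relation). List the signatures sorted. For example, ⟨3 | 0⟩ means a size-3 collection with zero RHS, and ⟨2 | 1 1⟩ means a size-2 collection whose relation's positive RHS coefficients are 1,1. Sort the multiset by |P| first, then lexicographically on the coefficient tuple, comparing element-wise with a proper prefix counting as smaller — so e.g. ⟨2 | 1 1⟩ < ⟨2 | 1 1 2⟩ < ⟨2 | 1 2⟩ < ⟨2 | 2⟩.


Σ has 18 primitive collections:

  P = {2,4}:  v_{2} + v_{4} = 0  ⇒ sig = ⟨2 | 0⟩
  P = {5,8}:  v_{5} + v_{8} = 0  ⇒ sig = ⟨2 | 0⟩
  P = {0,3}:  v_{0} + v_{3} = v_{2} + v_{8}  ⇒ sig = ⟨2 | 1 1⟩
  P = {0,7}:  v_{0} + v_{7} = v_{2} + v_{5}  ⇒ sig = ⟨2 | 1 1⟩
  P = {1,6}:  v_{1} + v_{6} = v_{2} + v_{5}  ⇒ sig = ⟨2 | 1 1⟩
  P = {3,4}:  v_{3} + v_{4} = v_{1} + v_{8} + v_{9}  ⇒ sig = ⟨2 | 1 1 1⟩
  P = {3,5}:  v_{3} + v_{5} = v_{1} + v_{2} + v_{9}  ⇒ sig = ⟨2 | 1 1 1⟩
  P = {4,6}:  v_{4} + v_{6} = v_{0} + v_{5} + v_{9}  ⇒ sig = ⟨2 | 1 1 1⟩
  P = {4,7}:  v_{4} + v_{7} = v_{1} + v_{5} + v_{9}  ⇒ sig = ⟨2 | 1 1 1⟩
  P = {6,8}:  v_{6} + v_{8} = v_{0} + v_{2} + v_{9}  ⇒ sig = ⟨2 | 1 1 1⟩
  P = {7,8}:  v_{7} + v_{8} = v_{1} + v_{2} + v_{9}  ⇒ sig = ⟨2 | 1 1 1⟩
  P = {3,6}:  v_{3} + v_{6} = 2·v_{2} + v_{9}  ⇒ sig = ⟨2 | 1 2⟩
  P = {6,7}:  v_{6} + v_{7} = 2·v_{2} + 2·v_{5} + v_{9}  ⇒ sig = ⟨2 | 1 2 2⟩
  P = {3,7}:  v_{3} + v_{7} = 2·v_{1} + 2·v_{2} + 2·v_{9}  ⇒ sig = ⟨2 | 2 2 2⟩
  P = {0,1,9}:  v_{0} + v_{1} + v_{9} = 0  ⇒ sig = ⟨3 | 0⟩
  P = {0,2,5,9}:  v_{0} + v_{2} + v_{5} + v_{9} = v_{6}  ⇒ sig = ⟨4 | 1⟩
  P = {1,2,5,9}:  v_{1} + v_{2} + v_{5} + v_{9} = v_{7}  ⇒ sig = ⟨4 | 1⟩
  P = {1,2,8,9}:  v_{1} + v_{2} + v_{8} + v_{9} = v_{3}  ⇒ sig = ⟨4 | 1⟩

Signatures (|P|; sorted positive RHS coefficients), sorted:
    ⟨2 | 0⟩
    ⟨2 | 0⟩
    ⟨2 | 1 1⟩
    ⟨2 | 1 1⟩
    ⟨2 | 1 1⟩
    ⟨2 | 1 1 1⟩
    ⟨2 | 1 1 1⟩
    ⟨2 | 1 1 1⟩
    ⟨2 | 1 1 1⟩
    ⟨2 | 1 1 1⟩
    ⟨2 | 1 1 1⟩
    ⟨2 | 1 2⟩
    ⟨2 | 1 2 2⟩
    ⟨2 | 2 2 2⟩
    ⟨3 | 0⟩
    ⟨4 | 1⟩
    ⟨4 | 1⟩
    ⟨4 | 1⟩


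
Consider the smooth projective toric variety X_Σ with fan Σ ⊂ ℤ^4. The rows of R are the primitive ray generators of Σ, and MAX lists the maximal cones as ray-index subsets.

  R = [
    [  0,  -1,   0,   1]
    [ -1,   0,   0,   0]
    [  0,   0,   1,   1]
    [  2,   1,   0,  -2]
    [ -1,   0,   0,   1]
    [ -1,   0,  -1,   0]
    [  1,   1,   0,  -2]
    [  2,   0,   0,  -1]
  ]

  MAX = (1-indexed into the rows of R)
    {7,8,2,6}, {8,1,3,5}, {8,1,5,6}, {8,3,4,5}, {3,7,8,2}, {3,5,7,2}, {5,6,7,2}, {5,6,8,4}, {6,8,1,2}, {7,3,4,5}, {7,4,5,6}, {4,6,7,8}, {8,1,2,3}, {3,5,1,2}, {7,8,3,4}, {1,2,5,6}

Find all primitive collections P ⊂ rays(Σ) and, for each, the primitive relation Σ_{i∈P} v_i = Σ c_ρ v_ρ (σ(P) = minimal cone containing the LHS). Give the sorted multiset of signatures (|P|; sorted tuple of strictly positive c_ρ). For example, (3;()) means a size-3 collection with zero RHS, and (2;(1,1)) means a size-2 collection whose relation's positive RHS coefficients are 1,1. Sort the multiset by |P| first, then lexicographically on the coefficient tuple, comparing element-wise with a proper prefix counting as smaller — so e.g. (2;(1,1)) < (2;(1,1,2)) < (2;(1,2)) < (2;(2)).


Minimal non-faces — 6 found among 8 rays, 16 max cones:

  • {1,4}:  v_{1} + v_{4} = v_{8}  ⇒ sig = (2;(1))
  • {2,4}:  v_{2} + v_{4} = v_{7}  ⇒ sig = (2;(1))
  • {3,6}:  v_{3} + v_{6} = v_{5}  ⇒ sig = (2;(1))
  • {1,7}:  v_{1} + v_{7} = v_{2} + v_{8}  ⇒ sig = (2;(1,1))
  • {2,5,8}:  v_{2} + v_{5} + v_{8} = 0  ⇒ sig = (3;())
  • {5,7,8}:  v_{5} + v_{7} + v_{8} = v_{4}  ⇒ sig = (3;(1))

Signatures (|P|; sorted positive RHS coefficients), sorted:
    |P|=2: 4 collections, coeffs (1), (1), (1), (1,1)
    |P|=3: 2 collections, coeffs (), (1)


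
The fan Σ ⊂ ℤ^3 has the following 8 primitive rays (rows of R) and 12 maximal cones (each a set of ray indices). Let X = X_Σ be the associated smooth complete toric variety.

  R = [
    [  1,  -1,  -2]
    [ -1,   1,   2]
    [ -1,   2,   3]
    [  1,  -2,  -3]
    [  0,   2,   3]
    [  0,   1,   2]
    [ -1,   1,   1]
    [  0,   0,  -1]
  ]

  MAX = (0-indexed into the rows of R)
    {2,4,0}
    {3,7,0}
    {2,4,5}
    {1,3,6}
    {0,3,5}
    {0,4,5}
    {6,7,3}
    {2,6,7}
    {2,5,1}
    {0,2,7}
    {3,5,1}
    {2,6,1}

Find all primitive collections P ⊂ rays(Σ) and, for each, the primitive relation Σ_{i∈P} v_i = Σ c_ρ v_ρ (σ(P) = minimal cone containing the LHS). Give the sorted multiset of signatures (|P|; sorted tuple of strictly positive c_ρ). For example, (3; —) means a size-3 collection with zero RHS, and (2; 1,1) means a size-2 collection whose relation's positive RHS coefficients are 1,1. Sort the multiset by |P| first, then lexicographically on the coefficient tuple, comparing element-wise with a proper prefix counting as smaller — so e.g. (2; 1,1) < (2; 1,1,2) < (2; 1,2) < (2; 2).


Primitive collections (11):

  • {0,1}:  v_{0} + v_{1} = 0  so sig = (2; —)
  • {2,3}:  v_{2} + v_{3} = 0  so sig = (2; —)
  • {0,6}:  v_{0} + v_{6} = v_{7}  so sig = (2; 1)
  • {1,7}:  v_{1} + v_{7} = v_{6}  so sig = (2; 1)
  • {5,6}:  v_{5} + v_{6} = v_{2}  so sig = (2; 1)
  • {1,4}:  v_{1} + v_{4} = v_{2} + v_{5}  so sig = (2; 1,1)
  • {3,4}:  v_{3} + v_{4} = v_{0} + v_{5}  so sig = (2; 1,1)
  • {5,7}:  v_{5} + v_{7} = v_{0} + v_{2}  so sig = (2; 1,1)
  • {4,6}:  v_{4} + v_{6} = v_{0} + 2·v_{2}  so sig = (2; 1,2)
  • {4,7}:  v_{4} + v_{7} = 2·v_{0} + 2·v_{2}  so sig = (2; 2,2)
  • {0,2,5}:  v_{0} + v_{2} + v_{5} = v_{4}  so sig = (3; 1)

Sorted signature multiset PRS(X):
    |P|=2: 10 collections, coeffs (), (), (1), (1), (1), (1,1), (1,1), (1,1), (1,2), (2,2)
    |P|=3: 1 collection, coeffs (1)


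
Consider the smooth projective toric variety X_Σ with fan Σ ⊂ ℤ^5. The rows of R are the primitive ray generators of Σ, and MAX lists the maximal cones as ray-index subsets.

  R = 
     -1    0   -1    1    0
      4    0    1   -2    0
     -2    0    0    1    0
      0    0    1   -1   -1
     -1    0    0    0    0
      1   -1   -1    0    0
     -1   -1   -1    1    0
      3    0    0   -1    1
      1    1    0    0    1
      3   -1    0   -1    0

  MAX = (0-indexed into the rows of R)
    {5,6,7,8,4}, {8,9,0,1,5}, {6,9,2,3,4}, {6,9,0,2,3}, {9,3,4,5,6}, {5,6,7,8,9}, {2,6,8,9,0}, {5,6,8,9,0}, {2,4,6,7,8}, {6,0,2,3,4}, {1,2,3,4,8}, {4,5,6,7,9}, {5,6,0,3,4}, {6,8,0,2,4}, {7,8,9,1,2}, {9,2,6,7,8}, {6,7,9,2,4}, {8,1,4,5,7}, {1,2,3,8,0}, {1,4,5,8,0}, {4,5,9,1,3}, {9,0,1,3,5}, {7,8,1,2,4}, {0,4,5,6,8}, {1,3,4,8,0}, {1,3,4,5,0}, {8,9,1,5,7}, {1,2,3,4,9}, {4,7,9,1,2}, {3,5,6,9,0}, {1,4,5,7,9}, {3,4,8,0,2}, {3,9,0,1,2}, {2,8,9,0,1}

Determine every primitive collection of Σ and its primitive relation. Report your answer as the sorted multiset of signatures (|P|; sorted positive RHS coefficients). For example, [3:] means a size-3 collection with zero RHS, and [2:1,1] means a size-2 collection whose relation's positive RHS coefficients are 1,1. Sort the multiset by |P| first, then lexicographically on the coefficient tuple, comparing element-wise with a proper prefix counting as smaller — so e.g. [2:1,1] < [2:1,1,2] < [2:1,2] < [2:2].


Δ(Σ) — 10 vertices, 10 min non-faces:

  P={1,6}:  v_{1} + v_{6} = v_{9} — sig = [2:1]
  P={2,5}:  v_{2} + v_{5} = v_{6} — sig = [2:1]
  P={0,7}:  v_{0} + v_{7} = v_{5} + v_{8} — sig = [2:1,1]
  P={3,7}:  v_{3} + v_{7} = v_{1} + v_{4} — sig = [2:1,1]
  P={3,6,8}:  v_{3} + v_{6} + v_{8} = 0 — sig = [3:]
  P={0,4,9}:  v_{0} + v_{4} + v_{9} = v_{5} — sig = [3:1]
  P={3,8,9}:  v_{3} + v_{8} + v_{9} = v_{1} — sig = [3:1]
  P={4,8,9}:  v_{4} + v_{8} + v_{9} = v_{7} — sig = [3:1]
  P={3,5,8}:  v_{3} + v_{5} + v_{8} = v_{0} + v_{1} + v_{4} — sig = [3:1,1,1]
  P={0,1,2,4}:  v_{0} + v_{1} + v_{2} + v_{4} = 0 — sig = [4:]

Hence PRS(X_Σ) =
    [2:1]
    [2:1]
    [2:1,1]
    [2:1,1]
    [3:]
    [3:1]
    [3:1]
    [3:1]
    [3:1,1,1]
    [4:]


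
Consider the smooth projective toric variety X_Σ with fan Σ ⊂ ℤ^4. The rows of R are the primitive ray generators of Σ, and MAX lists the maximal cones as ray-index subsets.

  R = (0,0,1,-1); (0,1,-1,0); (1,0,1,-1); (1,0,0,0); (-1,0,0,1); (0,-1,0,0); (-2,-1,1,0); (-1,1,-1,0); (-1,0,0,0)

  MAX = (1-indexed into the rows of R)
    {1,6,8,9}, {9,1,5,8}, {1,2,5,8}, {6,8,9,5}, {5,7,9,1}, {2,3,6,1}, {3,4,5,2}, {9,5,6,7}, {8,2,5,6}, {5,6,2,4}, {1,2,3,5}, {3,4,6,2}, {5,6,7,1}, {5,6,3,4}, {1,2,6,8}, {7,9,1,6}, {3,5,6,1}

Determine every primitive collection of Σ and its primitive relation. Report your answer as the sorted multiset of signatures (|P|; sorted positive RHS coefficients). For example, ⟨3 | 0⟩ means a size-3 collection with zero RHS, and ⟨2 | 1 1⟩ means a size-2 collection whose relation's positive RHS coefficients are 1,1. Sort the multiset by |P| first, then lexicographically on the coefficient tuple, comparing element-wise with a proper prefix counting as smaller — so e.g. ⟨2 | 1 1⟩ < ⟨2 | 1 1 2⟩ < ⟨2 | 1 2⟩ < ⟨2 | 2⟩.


Δ(Σ) — 9 vertices, 14 min non-faces:

  {4,9}:  v_{4} + v_{9} = 0  so sig = ⟨2 | 0⟩
  {1,4}:  v_{1} + v_{4} = v_{3}  so sig = ⟨2 | 1⟩
  {2,9}:  v_{2} + v_{9} = v_{8}  so sig = ⟨2 | 1⟩
  {3,9}:  v_{3} + v_{9} = v_{1}  so sig = ⟨2 | 1⟩
  {4,8}:  v_{4} + v_{8} = v_{2}  so sig = ⟨2 | 1⟩
  {3,8}:  v_{3} + v_{8} = v_{1} + v_{2}  so sig = ⟨2 | 1 1⟩
  {4,7}:  v_{4} + v_{7} = v_{1} + v_{5} + v_{6}  so sig = ⟨2 | 1 1 1⟩
  {3,7}:  v_{3} + v_{7} = 2·v_{1} + v_{5} + v_{6}  so sig = ⟨2 | 1 1 2⟩
  {2,7}:  v_{2} + v_{7} = 2·v_{9}  so sig = ⟨2 | 2⟩
  {7,8}:  v_{7} + v_{8} = 3·v_{9}  so sig = ⟨2 | 3⟩
  {2,3,5,6}:  v_{2} + v_{3} + v_{5} + v_{6} = 0  so sig = ⟨4 | 0⟩
  {1,2,5,6}:  v_{1} + v_{2} + v_{5} + v_{6} = v_{9}  so sig = ⟨4 | 1⟩
  {1,5,6,9}:  v_{1} + v_{5} + v_{6} + v_{9} = v_{7}  so sig = ⟨4 | 1⟩
  {1,5,6,8}:  v_{1} + v_{5} + v_{6} + v_{8} = 2·v_{9}  so sig = ⟨4 | 2⟩

Hence PRS(X_Σ) =
[⟨2 | 0⟩, ⟨2 | 1⟩, ⟨2 | 1⟩, ⟨2 | 1⟩, ⟨2 | 1⟩, ⟨2 | 1 1⟩, ⟨2 | 1 1 1⟩, ⟨2 | 1 1 2⟩, ⟨2 | 2⟩, ⟨2 | 3⟩, ⟨4 | 0⟩, ⟨4 | 1⟩, ⟨4 | 1⟩, ⟨4 | 2⟩]
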